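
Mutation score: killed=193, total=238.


Mutation score = killed / total * 100
Mutation score = 193 / 238 * 100
Mutation score = 81.09%

81.09%


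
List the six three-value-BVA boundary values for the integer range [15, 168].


Range: [15, 168]
Boundaries: just below min, min, min+1, max-1, max, just above max
Values: [14, 15, 16, 167, 168, 169]

[14, 15, 16, 167, 168, 169]


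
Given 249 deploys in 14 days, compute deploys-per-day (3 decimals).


Formula: deployments per day = releases / days
= 249 / 14
= 17.786 deploys/day
(equivalently, 124.5 deploys/week)

17.786 deploys/day


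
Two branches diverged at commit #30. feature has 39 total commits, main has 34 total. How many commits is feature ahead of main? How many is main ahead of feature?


Common ancestor: commit #30
feature commits after divergence: 39 - 30 = 9
main commits after divergence: 34 - 30 = 4
feature is 9 commits ahead of main
main is 4 commits ahead of feature

feature ahead: 9, main ahead: 4


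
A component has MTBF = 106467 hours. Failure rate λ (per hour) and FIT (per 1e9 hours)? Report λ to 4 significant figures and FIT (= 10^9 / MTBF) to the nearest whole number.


Formula: λ = 1 / MTBF; FIT = λ × 1e9 = 1e9 / MTBF
λ = 1 / 106467 ≈ 9.393e-06 failures/hour
FIT = 1e9 / 106467 ≈ 9393 failures per 1e9 hours (nearest whole number)

λ = 9.393e-06 /h, FIT = 9393


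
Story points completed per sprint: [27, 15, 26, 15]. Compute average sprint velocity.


Formula: Avg velocity = Total points / Number of sprints
Points: [27, 15, 26, 15]
Sum = 27 + 15 + 26 + 15 = 83
Avg velocity = 83 / 4 = 20.75 points/sprint

20.75 points/sprint


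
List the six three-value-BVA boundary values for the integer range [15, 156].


Range: [15, 156]
Boundaries: just below min, min, min+1, max-1, max, just above max
Values: [14, 15, 16, 155, 156, 157]

[14, 15, 16, 155, 156, 157]


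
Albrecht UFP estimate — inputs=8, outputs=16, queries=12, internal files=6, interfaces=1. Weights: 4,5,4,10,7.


UFP = EI*4 + EO*5 + EQ*4 + ILF*10 + EIF*7
UFP = 8*4 + 16*5 + 12*4 + 6*10 + 1*7
UFP = 32 + 80 + 48 + 60 + 7
UFP = 227

227


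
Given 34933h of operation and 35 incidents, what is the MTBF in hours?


Formula: MTBF = Total operating time / Number of failures
MTBF = 34933 / 35
MTBF = 998.09 hours

998.09 hours


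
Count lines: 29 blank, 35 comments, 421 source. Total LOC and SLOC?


Total LOC = blank + comment + code
Total LOC = 29 + 35 + 421 = 485
SLOC (source only) = code = 421

Total LOC: 485, SLOC: 421


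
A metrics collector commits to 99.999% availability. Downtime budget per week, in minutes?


Formula: allowed downtime = period * (100 - SLA) / 100
Period (week) = 10080 minutes
Unavailability fraction = (100 - 99.999) / 100
Allowed downtime = 10080 * (100 - 99.999) / 100
Allowed downtime = 0.1008 minutes

0.1008 minutes


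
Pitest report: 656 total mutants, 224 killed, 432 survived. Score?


Mutation score = killed / total * 100
Mutation score = 224 / 656 * 100
Mutation score = 34.15%

34.15%


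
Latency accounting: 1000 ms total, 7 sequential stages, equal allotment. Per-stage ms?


Formula: per_stage = total_budget / stages
per_stage = 1000 / 7
per_stage = 142.86 ms

142.86 ms


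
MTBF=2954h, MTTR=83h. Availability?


Availability = MTBF / (MTBF + MTTR)
Availability = 2954 / (2954 + 83)
Availability = 2954 / 3037
Availability = 97.267%

97.267%


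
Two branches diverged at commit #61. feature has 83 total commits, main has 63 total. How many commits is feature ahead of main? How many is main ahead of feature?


Common ancestor: commit #61
feature commits after divergence: 83 - 61 = 22
main commits after divergence: 63 - 61 = 2
feature is 22 commits ahead of main
main is 2 commits ahead of feature

feature ahead: 22, main ahead: 2


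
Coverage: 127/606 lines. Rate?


Coverage = covered / total * 100
Coverage = 127 / 606 * 100
Coverage = 20.96%

20.96%


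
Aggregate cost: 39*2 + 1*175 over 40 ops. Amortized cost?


Formula: Amortized cost = Total cost / Operations
Total cost = (39 * 2) + (1 * 175)
Total cost = 78 + 175 = 253
Amortized = 253 / 40 = 6.325

6.325


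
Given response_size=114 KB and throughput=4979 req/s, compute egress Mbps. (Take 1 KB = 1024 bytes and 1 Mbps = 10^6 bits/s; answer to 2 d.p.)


Formula: Mbps = payload_bytes * RPS * 8 / 1e6
Payload per request = 114 KB = 114 * 1024 = 116736 bytes
Total bytes/sec = 116736 * 4979 = 581228544
Total bits/sec = 581228544 * 8 = 4649828352
Mbps = 4649828352 / 1e6 = 4649.83

4649.83 Mbps


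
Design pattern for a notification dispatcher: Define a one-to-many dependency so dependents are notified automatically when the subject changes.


This matches the Observer pattern

Observer


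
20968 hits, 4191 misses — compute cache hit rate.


Formula: hit rate = hits / (hits + misses) * 100
hit rate = 20968 / (20968 + 4191) * 100
hit rate = 20968 / 25159 * 100
hit rate = 83.34%

83.34%


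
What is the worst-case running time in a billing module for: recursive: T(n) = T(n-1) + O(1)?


Reasoning: linear recursion with constant work per frame
Complexity: O(n)

O(n)


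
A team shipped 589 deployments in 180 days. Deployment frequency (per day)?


Formula: deployments per day = releases / days
= 589 / 180
= 3.272 deploys/day
(equivalently, 22.91 deploys/week)

3.272 deploys/day


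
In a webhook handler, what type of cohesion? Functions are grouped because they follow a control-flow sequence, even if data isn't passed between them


Reasoning: Grouped by order of execution within a routine, not by data flow
Type: Procedural cohesion

Procedural cohesion


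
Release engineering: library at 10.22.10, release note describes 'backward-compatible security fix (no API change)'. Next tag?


Current: 10.22.10
Change category: 'backward-compatible security fix (no API change)' → patch bump
SemVer rule: patch bump → increment PATCH (MAJOR and MINOR unchanged)
New: 10.22.11

10.22.11


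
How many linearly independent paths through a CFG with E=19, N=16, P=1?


Formula: V(G) = E - N + 2P
V(G) = 19 - 16 + 2*1
V(G) = 3 + 2
V(G) = 5

5


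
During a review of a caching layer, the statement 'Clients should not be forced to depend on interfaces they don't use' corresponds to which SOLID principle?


This describes the Interface Segregation Principle (ISP)

Interface Segregation Principle (ISP)


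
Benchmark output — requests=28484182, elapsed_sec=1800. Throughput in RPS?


Formula: throughput = requests / seconds
throughput = 28484182 / 1800
throughput = 15824.55 requests/second

15824.55 requests/second


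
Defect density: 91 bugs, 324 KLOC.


Defect density = defects / KLOC
Defect density = 91 / 324
Defect density = 0.281 defects/KLOC

0.281 defects/KLOC


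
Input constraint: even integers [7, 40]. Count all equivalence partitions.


Constraint: even integers in [7, 40]
Class 1: x < 7 — out-of-range invalid
Class 2: x in [7,40] but odd — wrong type invalid
Class 3: x in [7,40] and even — valid
Class 4: x > 40 — out-of-range invalid
Total equivalence classes: 4

4 equivalence classes


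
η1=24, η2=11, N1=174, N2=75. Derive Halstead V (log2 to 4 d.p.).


Formula: V = N * log2(η), where N = N1 + N2 and η = η1 + η2
η = 24 + 11 = 35
N = 174 + 75 = 249
log2(35) ≈ 5.1293
V = 249 * 5.1293 = 1277.20

1277.20


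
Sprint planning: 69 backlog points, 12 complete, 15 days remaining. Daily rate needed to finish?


Formula: Required rate = Remaining points / Days left
Remaining = 69 - 12 = 57 points
Required rate = 57 / 15 = 3.8 points/day

3.8 points/day


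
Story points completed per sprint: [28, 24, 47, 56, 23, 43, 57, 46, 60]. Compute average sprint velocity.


Formula: Avg velocity = Total points / Number of sprints
Points: [28, 24, 47, 56, 23, 43, 57, 46, 60]
Sum = 28 + 24 + 47 + 56 + 23 + 43 + 57 + 46 + 60 = 384
Avg velocity = 384 / 9 = 42.67 points/sprint

42.67 points/sprint


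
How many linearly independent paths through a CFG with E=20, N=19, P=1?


Formula: V(G) = E - N + 2P
V(G) = 20 - 19 + 2*1
V(G) = 1 + 2
V(G) = 3

3


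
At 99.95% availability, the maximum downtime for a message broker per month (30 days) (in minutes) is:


Formula: allowed downtime = period * (100 - SLA) / 100
Period (month (30 days)) = 43200 minutes
Unavailability fraction = (100 - 99.95) / 100
Allowed downtime = 43200 * (100 - 99.95) / 100
Allowed downtime = 21.6 minutes

21.6 minutes


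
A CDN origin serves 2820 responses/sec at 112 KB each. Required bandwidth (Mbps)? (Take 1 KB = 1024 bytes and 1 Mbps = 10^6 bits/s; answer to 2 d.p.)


Formula: Mbps = payload_bytes * RPS * 8 / 1e6
Payload per request = 112 KB = 112 * 1024 = 114688 bytes
Total bytes/sec = 114688 * 2820 = 323420160
Total bits/sec = 323420160 * 8 = 2587361280
Mbps = 2587361280 / 1e6 = 2587.36

2587.36 Mbps


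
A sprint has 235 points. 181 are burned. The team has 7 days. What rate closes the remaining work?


Formula: Required rate = Remaining points / Days left
Remaining = 235 - 181 = 54 points
Required rate = 54 / 7 = 7.71 points/day

7.71 points/day


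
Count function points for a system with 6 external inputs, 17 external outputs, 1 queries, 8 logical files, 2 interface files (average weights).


UFP = EI*4 + EO*5 + EQ*4 + ILF*10 + EIF*7
UFP = 6*4 + 17*5 + 1*4 + 8*10 + 2*7
UFP = 24 + 85 + 4 + 80 + 14
UFP = 207

207


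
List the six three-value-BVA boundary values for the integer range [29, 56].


Range: [29, 56]
Boundaries: just below min, min, min+1, max-1, max, just above max
Values: [28, 29, 30, 55, 56, 57]

[28, 29, 30, 55, 56, 57]


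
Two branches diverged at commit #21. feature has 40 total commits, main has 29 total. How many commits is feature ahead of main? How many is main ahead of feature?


Common ancestor: commit #21
feature commits after divergence: 40 - 21 = 19
main commits after divergence: 29 - 21 = 8
feature is 19 commits ahead of main
main is 8 commits ahead of feature

feature ahead: 19, main ahead: 8


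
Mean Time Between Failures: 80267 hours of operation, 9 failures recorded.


Formula: MTBF = Total operating time / Number of failures
MTBF = 80267 / 9
MTBF = 8918.56 hours

8918.56 hours


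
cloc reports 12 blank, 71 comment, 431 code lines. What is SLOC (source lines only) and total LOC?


Total LOC = blank + comment + code
Total LOC = 12 + 71 + 431 = 514
SLOC (source only) = code = 431

Total LOC: 514, SLOC: 431


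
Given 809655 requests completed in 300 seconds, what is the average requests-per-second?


Formula: throughput = requests / seconds
throughput = 809655 / 300
throughput = 2698.85 requests/second

2698.85 requests/second


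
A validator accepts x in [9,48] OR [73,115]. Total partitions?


Valid ranges: [9,48] and [73,115]
Class 1: x < 9 — invalid
Class 2: 9 ≤ x ≤ 48 — valid
Class 3: 48 < x < 73 — invalid (gap between ranges)
Class 4: 73 ≤ x ≤ 115 — valid
Class 5: x > 115 — invalid
Total equivalence classes: 5

5 equivalence classes


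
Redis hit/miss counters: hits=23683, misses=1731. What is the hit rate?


Formula: hit rate = hits / (hits + misses) * 100
hit rate = 23683 / (23683 + 1731) * 100
hit rate = 23683 / 25414 * 100
hit rate = 93.19%

93.19%


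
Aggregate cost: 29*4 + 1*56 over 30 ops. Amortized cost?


Formula: Amortized cost = Total cost / Operations
Total cost = (29 * 4) + (1 * 56)
Total cost = 116 + 56 = 172
Amortized = 172 / 30 = 5.7333

5.7333


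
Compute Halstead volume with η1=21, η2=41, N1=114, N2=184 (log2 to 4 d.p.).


Formula: V = N * log2(η), where N = N1 + N2 and η = η1 + η2
η = 21 + 41 = 62
N = 114 + 184 = 298
log2(62) ≈ 5.9542
V = 298 * 5.9542 = 1774.35

1774.35


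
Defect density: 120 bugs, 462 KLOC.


Defect density = defects / KLOC
Defect density = 120 / 462
Defect density = 0.26 defects/KLOC

0.26 defects/KLOC


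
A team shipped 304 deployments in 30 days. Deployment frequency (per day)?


Formula: deployments per day = releases / days
= 304 / 30
= 10.133 deploys/day
(equivalently, 70.93 deploys/week)

10.133 deploys/day


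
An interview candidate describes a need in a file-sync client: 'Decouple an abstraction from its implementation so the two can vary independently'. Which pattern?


This matches the Bridge pattern

Bridge


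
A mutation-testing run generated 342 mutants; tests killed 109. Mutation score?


Mutation score = killed / total * 100
Mutation score = 109 / 342 * 100
Mutation score = 31.87%

31.87%


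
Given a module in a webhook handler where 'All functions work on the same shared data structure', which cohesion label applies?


Reasoning: Functions share data
Type: Communicational cohesion

Communicational cohesion


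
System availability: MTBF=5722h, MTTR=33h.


Availability = MTBF / (MTBF + MTTR)
Availability = 5722 / (5722 + 33)
Availability = 5722 / 5755
Availability = 99.4266%

99.4266%


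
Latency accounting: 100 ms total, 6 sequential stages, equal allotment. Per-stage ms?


Formula: per_stage = total_budget / stages
per_stage = 100 / 6
per_stage = 16.67 ms

16.67 ms


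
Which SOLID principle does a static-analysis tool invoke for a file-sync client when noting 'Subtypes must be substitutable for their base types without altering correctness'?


This describes the Liskov Substitution Principle (LSP)

Liskov Substitution Principle (LSP)


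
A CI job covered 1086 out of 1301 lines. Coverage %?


Coverage = covered / total * 100
Coverage = 1086 / 1301 * 100
Coverage = 83.47%

83.47%


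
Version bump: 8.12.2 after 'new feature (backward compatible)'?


Current: 8.12.2
Change category: 'new feature (backward compatible)' → minor bump
SemVer rule: minor bump → increment MINOR, reset PATCH to 0 (MAJOR unchanged)
New: 8.13.0

8.13.0


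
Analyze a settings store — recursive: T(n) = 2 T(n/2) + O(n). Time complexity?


Reasoning: master theorem case 2 (merge-sort recurrence)
Complexity: O(n log n)

O(n log n)


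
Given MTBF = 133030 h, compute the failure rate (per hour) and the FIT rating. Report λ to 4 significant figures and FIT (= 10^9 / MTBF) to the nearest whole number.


Formula: λ = 1 / MTBF; FIT = λ × 1e9 = 1e9 / MTBF
λ = 1 / 133030 ≈ 7.517e-06 failures/hour
FIT = 1e9 / 133030 ≈ 7517 failures per 1e9 hours (nearest whole number)

λ = 7.517e-06 /h, FIT = 7517


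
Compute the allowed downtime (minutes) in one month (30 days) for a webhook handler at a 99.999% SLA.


Formula: allowed downtime = period * (100 - SLA) / 100
Period (month (30 days)) = 43200 minutes
Unavailability fraction = (100 - 99.999) / 100
Allowed downtime = 43200 * (100 - 99.999) / 100
Allowed downtime = 0.432 minutes

0.432 minutes


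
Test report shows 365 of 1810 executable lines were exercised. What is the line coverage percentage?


Coverage = covered / total * 100
Coverage = 365 / 1810 * 100
Coverage = 20.17%

20.17%


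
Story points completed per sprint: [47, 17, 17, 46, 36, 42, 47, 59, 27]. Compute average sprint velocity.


Formula: Avg velocity = Total points / Number of sprints
Points: [47, 17, 17, 46, 36, 42, 47, 59, 27]
Sum = 47 + 17 + 17 + 46 + 36 + 42 + 47 + 59 + 27 = 338
Avg velocity = 338 / 9 = 37.56 points/sprint

37.56 points/sprint


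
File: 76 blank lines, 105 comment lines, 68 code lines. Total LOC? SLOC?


Total LOC = blank + comment + code
Total LOC = 76 + 105 + 68 = 249
SLOC (source only) = code = 68

Total LOC: 249, SLOC: 68


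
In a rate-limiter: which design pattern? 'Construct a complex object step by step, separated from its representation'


This matches the Builder pattern

Builder


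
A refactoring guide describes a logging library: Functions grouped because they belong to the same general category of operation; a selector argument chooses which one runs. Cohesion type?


Reasoning: Grouped by category of activity, not by data or sequence
Type: Logical cohesion

Logical cohesion


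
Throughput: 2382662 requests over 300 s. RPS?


Formula: throughput = requests / seconds
throughput = 2382662 / 300
throughput = 7942.21 requests/second

7942.21 requests/second


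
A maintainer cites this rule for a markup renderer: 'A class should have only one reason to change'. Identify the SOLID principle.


This describes the Single Responsibility Principle (SRP)

Single Responsibility Principle (SRP)


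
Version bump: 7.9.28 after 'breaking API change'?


Current: 7.9.28
Change category: 'breaking API change' → major bump
SemVer rule: major bump → increment MAJOR, reset MINOR and PATCH to 0
New: 8.0.0

8.0.0


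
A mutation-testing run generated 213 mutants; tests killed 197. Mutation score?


Mutation score = killed / total * 100
Mutation score = 197 / 213 * 100
Mutation score = 92.49%

92.49%


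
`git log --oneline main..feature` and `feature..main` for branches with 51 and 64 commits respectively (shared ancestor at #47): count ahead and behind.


Common ancestor: commit #47
feature commits after divergence: 51 - 47 = 4
main commits after divergence: 64 - 47 = 17
feature is 4 commits ahead of main
main is 17 commits ahead of feature

feature ahead: 4, main ahead: 17


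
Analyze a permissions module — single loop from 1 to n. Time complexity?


Reasoning: one pass through n items
Complexity: O(n)

O(n)


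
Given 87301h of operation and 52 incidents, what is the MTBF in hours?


Formula: MTBF = Total operating time / Number of failures
MTBF = 87301 / 52
MTBF = 1678.87 hours

1678.87 hours


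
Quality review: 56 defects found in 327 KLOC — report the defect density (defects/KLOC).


Defect density = defects / KLOC
Defect density = 56 / 327
Defect density = 0.171 defects/KLOC

0.171 defects/KLOC


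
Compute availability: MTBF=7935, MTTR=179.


Availability = MTBF / (MTBF + MTTR)
Availability = 7935 / (7935 + 179)
Availability = 7935 / 8114
Availability = 97.7939%

97.7939%


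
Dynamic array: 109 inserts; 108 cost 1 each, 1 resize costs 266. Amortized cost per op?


Formula: Amortized cost = Total cost / Operations
Total cost = (108 * 1) + (1 * 266)
Total cost = 108 + 266 = 374
Amortized = 374 / 109 = 3.4312

3.4312


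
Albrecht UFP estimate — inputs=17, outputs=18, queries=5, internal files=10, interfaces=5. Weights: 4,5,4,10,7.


UFP = EI*4 + EO*5 + EQ*4 + ILF*10 + EIF*7
UFP = 17*4 + 18*5 + 5*4 + 10*10 + 5*7
UFP = 68 + 90 + 20 + 100 + 35
UFP = 313

313


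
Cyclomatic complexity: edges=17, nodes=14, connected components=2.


Formula: V(G) = E - N + 2P
V(G) = 17 - 14 + 2*2
V(G) = 3 + 4
V(G) = 7

7


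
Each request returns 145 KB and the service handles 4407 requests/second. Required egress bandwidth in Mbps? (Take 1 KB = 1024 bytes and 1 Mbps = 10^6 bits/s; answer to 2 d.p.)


Formula: Mbps = payload_bytes * RPS * 8 / 1e6
Payload per request = 145 KB = 145 * 1024 = 148480 bytes
Total bytes/sec = 148480 * 4407 = 654351360
Total bits/sec = 654351360 * 8 = 5234810880
Mbps = 5234810880 / 1e6 = 5234.81

5234.81 Mbps


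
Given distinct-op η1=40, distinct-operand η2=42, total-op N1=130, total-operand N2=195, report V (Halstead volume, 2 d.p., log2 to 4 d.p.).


Formula: V = N * log2(η), where N = N1 + N2 and η = η1 + η2
η = 40 + 42 = 82
N = 130 + 195 = 325
log2(82) ≈ 6.3576
V = 325 * 6.3576 = 2066.22

2066.22


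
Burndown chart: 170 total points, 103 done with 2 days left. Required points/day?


Formula: Required rate = Remaining points / Days left
Remaining = 170 - 103 = 67 points
Required rate = 67 / 2 = 33.5 points/day

33.5 points/day


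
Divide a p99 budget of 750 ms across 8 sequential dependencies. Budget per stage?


Formula: per_stage = total_budget / stages
per_stage = 750 / 8
per_stage = 93.75 ms

93.75 ms


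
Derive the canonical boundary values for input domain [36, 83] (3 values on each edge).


Range: [36, 83]
Boundaries: just below min, min, min+1, max-1, max, just above max
Values: [35, 36, 37, 82, 83, 84]

[35, 36, 37, 82, 83, 84]


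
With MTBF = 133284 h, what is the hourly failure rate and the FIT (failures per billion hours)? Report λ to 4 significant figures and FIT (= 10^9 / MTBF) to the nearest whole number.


Formula: λ = 1 / MTBF; FIT = λ × 1e9 = 1e9 / MTBF
λ = 1 / 133284 ≈ 7.503e-06 failures/hour
FIT = 1e9 / 133284 ≈ 7503 failures per 1e9 hours (nearest whole number)

λ = 7.503e-06 /h, FIT = 7503


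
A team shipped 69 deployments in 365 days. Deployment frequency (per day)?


Formula: deployments per day = releases / days
= 69 / 365
= 0.189 deploys/day
(equivalently, 1.32 deploys/week)

0.189 deploys/day


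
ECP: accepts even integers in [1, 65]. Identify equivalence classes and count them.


Constraint: even integers in [1, 65]
Class 1: x < 1 — out-of-range invalid
Class 2: x in [1,65] but odd — wrong type invalid
Class 3: x in [1,65] and even — valid
Class 4: x > 65 — out-of-range invalid
Total equivalence classes: 4

4 equivalence classes


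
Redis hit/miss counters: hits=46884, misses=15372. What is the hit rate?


Formula: hit rate = hits / (hits + misses) * 100
hit rate = 46884 / (46884 + 15372) * 100
hit rate = 46884 / 62256 * 100
hit rate = 75.31%

75.31%


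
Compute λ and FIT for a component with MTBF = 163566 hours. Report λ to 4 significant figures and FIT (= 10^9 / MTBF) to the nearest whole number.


Formula: λ = 1 / MTBF; FIT = λ × 1e9 = 1e9 / MTBF
λ = 1 / 163566 ≈ 6.114e-06 failures/hour
FIT = 1e9 / 163566 ≈ 6114 failures per 1e9 hours (nearest whole number)

λ = 6.114e-06 /h, FIT = 6114


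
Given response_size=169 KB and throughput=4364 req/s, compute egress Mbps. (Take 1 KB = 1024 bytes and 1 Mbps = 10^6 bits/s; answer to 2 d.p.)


Formula: Mbps = payload_bytes * RPS * 8 / 1e6
Payload per request = 169 KB = 169 * 1024 = 173056 bytes
Total bytes/sec = 173056 * 4364 = 755216384
Total bits/sec = 755216384 * 8 = 6041731072
Mbps = 6041731072 / 1e6 = 6041.73

6041.73 Mbps


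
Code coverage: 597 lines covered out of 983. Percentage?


Coverage = covered / total * 100
Coverage = 597 / 983 * 100
Coverage = 60.73%

60.73%


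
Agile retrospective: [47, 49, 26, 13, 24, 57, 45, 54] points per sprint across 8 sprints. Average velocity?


Formula: Avg velocity = Total points / Number of sprints
Points: [47, 49, 26, 13, 24, 57, 45, 54]
Sum = 47 + 49 + 26 + 13 + 24 + 57 + 45 + 54 = 315
Avg velocity = 315 / 8 = 39.38 points/sprint

39.38 points/sprint


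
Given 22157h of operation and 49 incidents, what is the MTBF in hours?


Formula: MTBF = Total operating time / Number of failures
MTBF = 22157 / 49
MTBF = 452.18 hours

452.18 hours


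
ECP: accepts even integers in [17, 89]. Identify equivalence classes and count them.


Constraint: even integers in [17, 89]
Class 1: x < 17 — out-of-range invalid
Class 2: x in [17,89] but odd — wrong type invalid
Class 3: x in [17,89] and even — valid
Class 4: x > 89 — out-of-range invalid
Total equivalence classes: 4

4 equivalence classes


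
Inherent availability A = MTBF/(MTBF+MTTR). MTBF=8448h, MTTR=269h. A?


Availability = MTBF / (MTBF + MTTR)
Availability = 8448 / (8448 + 269)
Availability = 8448 / 8717
Availability = 96.9141%

96.9141%


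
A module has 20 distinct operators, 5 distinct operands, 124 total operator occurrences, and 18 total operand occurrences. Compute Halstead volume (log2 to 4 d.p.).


Formula: V = N * log2(η), where N = N1 + N2 and η = η1 + η2
η = 20 + 5 = 25
N = 124 + 18 = 142
log2(25) ≈ 4.6439
V = 142 * 4.6439 = 659.43

659.43


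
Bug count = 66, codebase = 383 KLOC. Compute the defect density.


Defect density = defects / KLOC
Defect density = 66 / 383
Defect density = 0.172 defects/KLOC

0.172 defects/KLOC


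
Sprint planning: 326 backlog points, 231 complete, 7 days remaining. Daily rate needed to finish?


Formula: Required rate = Remaining points / Days left
Remaining = 326 - 231 = 95 points
Required rate = 95 / 7 = 13.57 points/day

13.57 points/day


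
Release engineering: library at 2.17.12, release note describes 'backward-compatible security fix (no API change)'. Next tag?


Current: 2.17.12
Change category: 'backward-compatible security fix (no API change)' → patch bump
SemVer rule: patch bump → increment PATCH (MAJOR and MINOR unchanged)
New: 2.17.13

2.17.13


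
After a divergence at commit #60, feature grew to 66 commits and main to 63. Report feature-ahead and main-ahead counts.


Common ancestor: commit #60
feature commits after divergence: 66 - 60 = 6
main commits after divergence: 63 - 60 = 3
feature is 6 commits ahead of main
main is 3 commits ahead of feature

feature ahead: 6, main ahead: 3


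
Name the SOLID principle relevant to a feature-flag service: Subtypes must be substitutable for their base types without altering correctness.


This describes the Liskov Substitution Principle (LSP)

Liskov Substitution Principle (LSP)


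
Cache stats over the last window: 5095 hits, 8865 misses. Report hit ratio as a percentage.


Formula: hit rate = hits / (hits + misses) * 100
hit rate = 5095 / (5095 + 8865) * 100
hit rate = 5095 / 13960 * 100
hit rate = 36.5%

36.5%


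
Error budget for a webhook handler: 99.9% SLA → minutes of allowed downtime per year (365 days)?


Formula: allowed downtime = period * (100 - SLA) / 100
Period (year (365 days)) = 525600 minutes
Unavailability fraction = (100 - 99.9) / 100
Allowed downtime = 525600 * (100 - 99.9) / 100
Allowed downtime = 525.6 minutes

525.6 minutes


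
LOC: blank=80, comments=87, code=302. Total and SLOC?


Total LOC = blank + comment + code
Total LOC = 80 + 87 + 302 = 469
SLOC (source only) = code = 302

Total LOC: 469, SLOC: 302


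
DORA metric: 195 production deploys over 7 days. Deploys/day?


Formula: deployments per day = releases / days
= 195 / 7
= 27.857 deploys/day
(equivalently, 195.0 deploys/week)

27.857 deploys/day


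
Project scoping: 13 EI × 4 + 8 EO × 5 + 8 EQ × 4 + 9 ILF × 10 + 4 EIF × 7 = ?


UFP = EI*4 + EO*5 + EQ*4 + ILF*10 + EIF*7
UFP = 13*4 + 8*5 + 8*4 + 9*10 + 4*7
UFP = 52 + 40 + 32 + 90 + 28
UFP = 242

242


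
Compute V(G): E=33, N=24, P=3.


Formula: V(G) = E - N + 2P
V(G) = 33 - 24 + 2*3
V(G) = 9 + 6
V(G) = 15

15


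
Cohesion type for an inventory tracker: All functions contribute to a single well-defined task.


Reasoning: Best: single purpose
Type: Functional cohesion

Functional cohesion


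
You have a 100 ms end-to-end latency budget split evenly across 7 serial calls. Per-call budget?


Formula: per_stage = total_budget / stages
per_stage = 100 / 7
per_stage = 14.29 ms

14.29 ms


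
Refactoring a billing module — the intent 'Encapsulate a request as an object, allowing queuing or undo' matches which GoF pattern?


This matches the Command pattern

Command


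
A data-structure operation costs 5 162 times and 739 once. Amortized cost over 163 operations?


Formula: Amortized cost = Total cost / Operations
Total cost = (162 * 5) + (1 * 739)
Total cost = 810 + 739 = 1549
Amortized = 1549 / 163 = 9.5031

9.5031


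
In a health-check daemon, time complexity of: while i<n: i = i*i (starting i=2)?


Reasoning: squaring drives double-exponential growth; iterations ~ log log n
Complexity: O(log log n)

O(log log n)


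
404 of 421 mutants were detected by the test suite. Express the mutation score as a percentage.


Mutation score = killed / total * 100
Mutation score = 404 / 421 * 100
Mutation score = 95.96%

95.96%


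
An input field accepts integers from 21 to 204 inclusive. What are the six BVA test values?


Range: [21, 204]
Boundaries: just below min, min, min+1, max-1, max, just above max
Values: [20, 21, 22, 203, 204, 205]

[20, 21, 22, 203, 204, 205]


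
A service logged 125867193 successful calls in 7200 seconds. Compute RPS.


Formula: throughput = requests / seconds
throughput = 125867193 / 7200
throughput = 17481.55 requests/second

17481.55 requests/second


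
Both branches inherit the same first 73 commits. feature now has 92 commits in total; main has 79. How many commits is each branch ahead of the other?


Common ancestor: commit #73
feature commits after divergence: 92 - 73 = 19
main commits after divergence: 79 - 73 = 6
feature is 19 commits ahead of main
main is 6 commits ahead of feature

feature ahead: 19, main ahead: 6


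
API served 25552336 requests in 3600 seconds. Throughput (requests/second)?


Formula: throughput = requests / seconds
throughput = 25552336 / 3600
throughput = 7097.87 requests/second

7097.87 requests/second


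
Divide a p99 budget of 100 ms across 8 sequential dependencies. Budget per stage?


Formula: per_stage = total_budget / stages
per_stage = 100 / 8
per_stage = 12.5 ms

12.5 ms


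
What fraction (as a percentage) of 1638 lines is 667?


Coverage = covered / total * 100
Coverage = 667 / 1638 * 100
Coverage = 40.72%

40.72%


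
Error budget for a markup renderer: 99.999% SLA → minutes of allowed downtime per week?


Formula: allowed downtime = period * (100 - SLA) / 100
Period (week) = 10080 minutes
Unavailability fraction = (100 - 99.999) / 100
Allowed downtime = 10080 * (100 - 99.999) / 100
Allowed downtime = 0.1008 minutes

0.1008 minutes


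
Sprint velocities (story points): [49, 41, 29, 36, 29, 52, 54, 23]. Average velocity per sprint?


Formula: Avg velocity = Total points / Number of sprints
Points: [49, 41, 29, 36, 29, 52, 54, 23]
Sum = 49 + 41 + 29 + 36 + 29 + 52 + 54 + 23 = 313
Avg velocity = 313 / 8 = 39.13 points/sprint

39.13 points/sprint


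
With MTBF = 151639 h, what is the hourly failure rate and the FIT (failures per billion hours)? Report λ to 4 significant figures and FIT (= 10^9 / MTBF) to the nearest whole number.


Formula: λ = 1 / MTBF; FIT = λ × 1e9 = 1e9 / MTBF
λ = 1 / 151639 ≈ 6.595e-06 failures/hour
FIT = 1e9 / 151639 ≈ 6595 failures per 1e9 hours (nearest whole number)

λ = 6.595e-06 /h, FIT = 6595


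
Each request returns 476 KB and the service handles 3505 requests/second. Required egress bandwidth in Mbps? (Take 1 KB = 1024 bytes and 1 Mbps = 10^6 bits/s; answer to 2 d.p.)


Formula: Mbps = payload_bytes * RPS * 8 / 1e6
Payload per request = 476 KB = 476 * 1024 = 487424 bytes
Total bytes/sec = 487424 * 3505 = 1708421120
Total bits/sec = 1708421120 * 8 = 13667368960
Mbps = 13667368960 / 1e6 = 13667.37

13667.37 Mbps


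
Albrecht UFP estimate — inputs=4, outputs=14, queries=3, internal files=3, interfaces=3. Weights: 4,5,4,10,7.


UFP = EI*4 + EO*5 + EQ*4 + ILF*10 + EIF*7
UFP = 4*4 + 14*5 + 3*4 + 3*10 + 3*7
UFP = 16 + 70 + 12 + 30 + 21
UFP = 149

149


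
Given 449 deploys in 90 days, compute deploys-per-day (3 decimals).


Formula: deployments per day = releases / days
= 449 / 90
= 4.989 deploys/day
(equivalently, 34.92 deploys/week)

4.989 deploys/day


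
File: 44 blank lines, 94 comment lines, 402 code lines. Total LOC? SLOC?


Total LOC = blank + comment + code
Total LOC = 44 + 94 + 402 = 540
SLOC (source only) = code = 402

Total LOC: 540, SLOC: 402


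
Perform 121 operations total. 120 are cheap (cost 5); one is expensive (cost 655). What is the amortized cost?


Formula: Amortized cost = Total cost / Operations
Total cost = (120 * 5) + (1 * 655)
Total cost = 600 + 655 = 1255
Amortized = 1255 / 121 = 10.3719

10.3719


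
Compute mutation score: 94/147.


Mutation score = killed / total * 100
Mutation score = 94 / 147 * 100
Mutation score = 63.95%

63.95%


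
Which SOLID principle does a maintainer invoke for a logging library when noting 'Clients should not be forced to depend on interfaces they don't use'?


This describes the Interface Segregation Principle (ISP)

Interface Segregation Principle (ISP)


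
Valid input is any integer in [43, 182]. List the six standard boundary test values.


Range: [43, 182]
Boundaries: just below min, min, min+1, max-1, max, just above max
Values: [42, 43, 44, 181, 182, 183]

[42, 43, 44, 181, 182, 183]


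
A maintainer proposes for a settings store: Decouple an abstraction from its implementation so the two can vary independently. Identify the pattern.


This matches the Bridge pattern

Bridge


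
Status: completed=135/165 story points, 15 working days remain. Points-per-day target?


Formula: Required rate = Remaining points / Days left
Remaining = 165 - 135 = 30 points
Required rate = 30 / 15 = 2.0 points/day

2.0 points/day


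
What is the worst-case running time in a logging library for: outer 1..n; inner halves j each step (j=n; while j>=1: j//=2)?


Reasoning: n times log n
Complexity: O(n log n)

O(n log n)


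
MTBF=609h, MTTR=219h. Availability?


Availability = MTBF / (MTBF + MTTR)
Availability = 609 / (609 + 219)
Availability = 609 / 828
Availability = 73.5507%

73.5507%


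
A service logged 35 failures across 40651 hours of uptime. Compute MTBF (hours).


Formula: MTBF = Total operating time / Number of failures
MTBF = 40651 / 35
MTBF = 1161.46 hours

1161.46 hours


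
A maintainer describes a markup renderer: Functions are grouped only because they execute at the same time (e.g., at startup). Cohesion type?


Reasoning: Related by timing only
Type: Temporal cohesion

Temporal cohesion


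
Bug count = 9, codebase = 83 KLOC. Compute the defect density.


Defect density = defects / KLOC
Defect density = 9 / 83
Defect density = 0.108 defects/KLOC

0.108 defects/KLOC


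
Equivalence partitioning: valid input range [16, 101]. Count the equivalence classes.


Valid range: [16, 101]
Class 1: x < 16 — invalid
Class 2: 16 ≤ x ≤ 101 — valid
Class 3: x > 101 — invalid
Total equivalence classes: 3

3 equivalence classes


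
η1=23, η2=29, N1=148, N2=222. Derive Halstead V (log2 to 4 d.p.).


Formula: V = N * log2(η), where N = N1 + N2 and η = η1 + η2
η = 23 + 29 = 52
N = 148 + 222 = 370
log2(52) ≈ 5.7004
V = 370 * 5.7004 = 2109.15

2109.15


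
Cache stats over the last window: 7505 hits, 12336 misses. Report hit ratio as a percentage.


Formula: hit rate = hits / (hits + misses) * 100
hit rate = 7505 / (7505 + 12336) * 100
hit rate = 7505 / 19841 * 100
hit rate = 37.83%

37.83%


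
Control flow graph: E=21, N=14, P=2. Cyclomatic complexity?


Formula: V(G) = E - N + 2P
V(G) = 21 - 14 + 2*2
V(G) = 7 + 4
V(G) = 11

11


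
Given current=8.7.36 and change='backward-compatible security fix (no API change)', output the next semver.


Current: 8.7.36
Change category: 'backward-compatible security fix (no API change)' → patch bump
SemVer rule: patch bump → increment PATCH (MAJOR and MINOR unchanged)
New: 8.7.37

8.7.37


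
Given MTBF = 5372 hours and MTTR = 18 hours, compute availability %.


Availability = MTBF / (MTBF + MTTR)
Availability = 5372 / (5372 + 18)
Availability = 5372 / 5390
Availability = 99.666%

99.666%


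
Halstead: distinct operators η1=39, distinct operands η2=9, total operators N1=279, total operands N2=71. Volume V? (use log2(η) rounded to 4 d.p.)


Formula: V = N * log2(η), where N = N1 + N2 and η = η1 + η2
η = 39 + 9 = 48
N = 279 + 71 = 350
log2(48) ≈ 5.5850
V = 350 * 5.5850 = 1954.75

1954.75


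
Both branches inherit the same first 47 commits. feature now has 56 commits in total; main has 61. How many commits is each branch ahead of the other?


Common ancestor: commit #47
feature commits after divergence: 56 - 47 = 9
main commits after divergence: 61 - 47 = 14
feature is 9 commits ahead of main
main is 14 commits ahead of feature

feature ahead: 9, main ahead: 14


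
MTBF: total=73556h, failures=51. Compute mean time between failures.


Formula: MTBF = Total operating time / Number of failures
MTBF = 73556 / 51
MTBF = 1442.27 hours

1442.27 hours


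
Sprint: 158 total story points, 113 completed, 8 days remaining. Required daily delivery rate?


Formula: Required rate = Remaining points / Days left
Remaining = 158 - 113 = 45 points
Required rate = 45 / 8 = 5.63 points/day

5.63 points/day


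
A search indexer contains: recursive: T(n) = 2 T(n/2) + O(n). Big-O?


Reasoning: master theorem case 2 (merge-sort recurrence)
Complexity: O(n log n)

O(n log n)


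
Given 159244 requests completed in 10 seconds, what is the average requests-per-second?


Formula: throughput = requests / seconds
throughput = 159244 / 10
throughput = 15924.4 requests/second

15924.4 requests/second


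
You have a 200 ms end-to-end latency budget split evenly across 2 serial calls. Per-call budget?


Formula: per_stage = total_budget / stages
per_stage = 200 / 2
per_stage = 100.0 ms

100.0 ms


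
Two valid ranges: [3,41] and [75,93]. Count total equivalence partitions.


Valid ranges: [3,41] and [75,93]
Class 1: x < 3 — invalid
Class 2: 3 ≤ x ≤ 41 — valid
Class 3: 41 < x < 75 — invalid (gap between ranges)
Class 4: 75 ≤ x ≤ 93 — valid
Class 5: x > 93 — invalid
Total equivalence classes: 5

5 equivalence classes


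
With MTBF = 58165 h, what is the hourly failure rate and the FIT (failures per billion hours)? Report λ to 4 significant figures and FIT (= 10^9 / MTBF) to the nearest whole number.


Formula: λ = 1 / MTBF; FIT = λ × 1e9 = 1e9 / MTBF
λ = 1 / 58165 ≈ 1.719e-05 failures/hour
FIT = 1e9 / 58165 ≈ 17192 failures per 1e9 hours (nearest whole number)

λ = 1.719e-05 /h, FIT = 17192


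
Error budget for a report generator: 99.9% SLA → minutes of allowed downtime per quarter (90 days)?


Formula: allowed downtime = period * (100 - SLA) / 100
Period (quarter (90 days)) = 129600 minutes
Unavailability fraction = (100 - 99.9) / 100
Allowed downtime = 129600 * (100 - 99.9) / 100
Allowed downtime = 129.6 minutes

129.6 minutes


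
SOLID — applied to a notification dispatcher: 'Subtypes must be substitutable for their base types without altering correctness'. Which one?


This describes the Liskov Substitution Principle (LSP)

Liskov Substitution Principle (LSP)


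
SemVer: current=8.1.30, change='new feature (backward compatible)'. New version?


Current: 8.1.30
Change category: 'new feature (backward compatible)' → minor bump
SemVer rule: minor bump → increment MINOR, reset PATCH to 0 (MAJOR unchanged)
New: 8.2.0

8.2.0


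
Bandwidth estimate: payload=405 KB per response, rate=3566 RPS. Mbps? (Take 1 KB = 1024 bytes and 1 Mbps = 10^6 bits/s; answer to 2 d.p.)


Formula: Mbps = payload_bytes * RPS * 8 / 1e6
Payload per request = 405 KB = 405 * 1024 = 414720 bytes
Total bytes/sec = 414720 * 3566 = 1478891520
Total bits/sec = 1478891520 * 8 = 11831132160
Mbps = 11831132160 / 1e6 = 11831.13

11831.13 Mbps


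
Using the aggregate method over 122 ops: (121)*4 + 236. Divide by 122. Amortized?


Formula: Amortized cost = Total cost / Operations
Total cost = (121 * 4) + (1 * 236)
Total cost = 484 + 236 = 720
Amortized = 720 / 122 = 5.9016

5.9016


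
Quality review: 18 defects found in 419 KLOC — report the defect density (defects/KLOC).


Defect density = defects / KLOC
Defect density = 18 / 419
Defect density = 0.043 defects/KLOC

0.043 defects/KLOC


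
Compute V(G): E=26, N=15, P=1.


Formula: V(G) = E - N + 2P
V(G) = 26 - 15 + 2*1
V(G) = 11 + 2
V(G) = 13

13


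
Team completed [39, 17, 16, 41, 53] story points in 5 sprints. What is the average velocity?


Formula: Avg velocity = Total points / Number of sprints
Points: [39, 17, 16, 41, 53]
Sum = 39 + 17 + 16 + 41 + 53 = 166
Avg velocity = 166 / 5 = 33.2 points/sprint

33.2 points/sprint


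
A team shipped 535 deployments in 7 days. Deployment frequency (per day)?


Formula: deployments per day = releases / days
= 535 / 7
= 76.429 deploys/day
(equivalently, 535.0 deploys/week)

76.429 deploys/day
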